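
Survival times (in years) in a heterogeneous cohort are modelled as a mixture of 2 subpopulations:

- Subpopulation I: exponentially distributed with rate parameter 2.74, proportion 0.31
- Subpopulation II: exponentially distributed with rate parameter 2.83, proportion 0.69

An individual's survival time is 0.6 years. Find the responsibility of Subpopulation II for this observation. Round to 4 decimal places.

0.6853

The responsibility of component k is P(Z=k) f_k(x) divided by Σ_j P(Z=j) f_j(x).
Exponential densities:
  p_I = 0.529384
  p_II = 0.518029
Unnormalised posteriors:
  P(Z=I)·p_I = 0.31 × 0.529384 = 0.164109
  P(Z=II)·p_II = 0.69 × 0.518029 = 0.35744
Normaliser: 0.164109 + 0.35744 = 0.521549
P(Subpopulation II | the observation) = 0.35744 / 0.521549 ≈ 0.6853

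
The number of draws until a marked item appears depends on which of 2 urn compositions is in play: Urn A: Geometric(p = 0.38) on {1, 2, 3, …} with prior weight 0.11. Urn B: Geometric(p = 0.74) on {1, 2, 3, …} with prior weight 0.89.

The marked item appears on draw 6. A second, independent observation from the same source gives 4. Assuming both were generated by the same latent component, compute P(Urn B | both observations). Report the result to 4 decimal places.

0.0285

Posterior ∝ prior × likelihood, so P(k | x) ∝ π_k f_k(x); normalise over all components.
Since both observations come from the same component, the likelihood for component k is f_k(x₁)·f_k(x₂).
  p_A = [0.034813] × [0.0905646] = 0.00315283
  p_B = [0.000879222] × [0.0130062] = 1.14354e-05
Unnormalised posteriors:
  π_A·p_A = 0.11 × 0.00315283 = 0.000346811
  π_B·p_B = 0.89 × 1.14354e-05 = 1.01775e-05
Marginal: 0.000346811 + 1.01775e-05 = 0.000356989
P(Urn B | data) ≈ 0.0285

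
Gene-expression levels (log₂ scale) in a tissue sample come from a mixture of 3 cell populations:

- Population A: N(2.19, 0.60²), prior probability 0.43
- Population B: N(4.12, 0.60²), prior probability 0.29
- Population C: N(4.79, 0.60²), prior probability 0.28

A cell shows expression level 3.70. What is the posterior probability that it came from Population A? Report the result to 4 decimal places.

The responsibility of component k is π_k f_k(x) divided by Σ_j π_j f_j(x).
Component likelihoods at x = 3.70:
  p_A = (1/(0.60·√(2π)))·exp(−(3.70−2.19)²/(2·0.60²)) = 0.664904·exp(-3.16681) = 0.0280177
  p_B = (1/(0.60·√(2π)))·exp(−(3.70−4.12)²/(2·0.60²)) = 0.664904·exp(-0.24500) = 0.520423
  p_C = (1/(0.60·√(2π)))·exp(−(3.70−4.79)²/(2·0.60²)) = 0.664904·exp(-1.65014) = 0.127677
Unnormalised posteriors:
  π_A·p_A = 0.43 × 0.0280177 = 0.0120476
  π_B·p_B = 0.29 × 0.520423 = 0.150923
  π_C·p_C = 0.28 × 0.127677 = 0.0357496
Normaliser: 0.0120476 + 0.150923 + 0.0357496 = 0.19872
Responsibility of Population A: 0.0120476 / 0.19872 ≈ 0.0606

0.0606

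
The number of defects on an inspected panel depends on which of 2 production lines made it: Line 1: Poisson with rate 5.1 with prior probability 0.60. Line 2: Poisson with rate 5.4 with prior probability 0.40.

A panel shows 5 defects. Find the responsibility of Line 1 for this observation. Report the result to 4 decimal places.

0.6034

Apply Bayes' rule: the posterior for each component is proportional to its prior times its likelihood at x.
Evaluate each component's likelihood at the observed value:
  p_1 = e^(−5.1)·5.1^5/5! = 0.175294
  p_2 = e^(−5.4)·5.4^5/5! = 0.172821
Multiply by the mixture weights:
  w_1·p_1 = 0.60 × 0.175294 = 0.105177
  w_2·p_2 = 0.40 × 0.172821 = 0.0691285
Normaliser: 0.105177 + 0.0691285 = 0.174305
P(Line 1 | the observation) = 0.105177 / 0.174305 ≈ 0.6034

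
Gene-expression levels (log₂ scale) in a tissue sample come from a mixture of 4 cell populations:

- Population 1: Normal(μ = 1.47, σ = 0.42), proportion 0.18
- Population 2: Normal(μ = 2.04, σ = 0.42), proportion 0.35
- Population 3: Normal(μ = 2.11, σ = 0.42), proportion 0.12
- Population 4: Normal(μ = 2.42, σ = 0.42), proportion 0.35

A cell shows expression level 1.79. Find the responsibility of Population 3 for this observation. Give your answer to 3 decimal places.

The responsibility of component k is π_k f_k(x) divided by Σ_j π_j f_j(x).
Evaluate each component's likelihood at the observed value:
  L_1 = (1/(0.42·√(2π)))·exp(−(1.79−1.47)²/(2·0.42²)) = 0.949863·exp(-0.29025) = 0.71057
  L_2 = (1/(0.42·√(2π)))·exp(−(1.79−2.04)²/(2·0.42²)) = 0.949863·exp(-0.17715) = 0.795653
  L_3 = (1/(0.42·√(2π)))·exp(−(1.79−2.11)²/(2·0.42²)) = 0.949863·exp(-0.29025) = 0.71057
  L_4 = (1/(0.42·√(2π)))·exp(−(1.79−2.42)²/(2·0.42²)) = 0.949863·exp(-1.12500) = 0.308375
Prior × likelihood for each component:
  π_1·L_1 = 0.18 × 0.71057 = 0.127903
  π_2·L_2 = 0.35 × 0.795653 = 0.278479
  π_3·L_3 = 0.12 × 0.71057 = 0.0852684
  π_4·L_4 = 0.35 × 0.308375 = 0.107931
Normaliser: 0.127903 + 0.278479 + 0.0852684 + 0.107931 = 0.599581
So the posterior for Population 3 is 0.0852684 / 0.599581 ≈ 0.142.

0.142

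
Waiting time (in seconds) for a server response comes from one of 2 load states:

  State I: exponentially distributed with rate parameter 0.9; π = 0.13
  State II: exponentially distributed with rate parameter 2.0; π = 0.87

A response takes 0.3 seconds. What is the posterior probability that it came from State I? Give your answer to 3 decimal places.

0.086

By Bayes' theorem, P(k | x) = w_k f_k(x) / Σ_j w_j f_j(x).
Exponential densities:
  f_I = 0.9·e^(−0.9·0.3) = 0.9·e^(−0.2700) = 0.687042
  f_II = 2.0·e^(−2.0·0.3) = 2.0·e^(−0.6000) = 1.09762
Unnormalised posteriors:
  w_I·f_I = 0.13 × 0.687042 = 0.0893154
  w_II·f_II = 0.87 × 1.09762 = 0.954932
Sum: 0.0893154 + 0.954932 = 1.04425
P(State I | x) ≈ 0.086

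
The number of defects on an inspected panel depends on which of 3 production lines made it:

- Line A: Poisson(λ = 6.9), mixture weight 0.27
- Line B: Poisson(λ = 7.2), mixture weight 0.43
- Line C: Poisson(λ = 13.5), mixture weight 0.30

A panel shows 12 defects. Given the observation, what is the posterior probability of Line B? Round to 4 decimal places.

0.2546

P(component k | x) = π_k·f_k(x) / marginal(x), where marginal(x) = Σ_j π_j·f_j(x).
Evaluate each component's likelihood at the observed value:
  p_A = 0.0245031
  p_B = 0.0302505
  p_C = 0.10488
Unnormalised posteriors:
  π_A·p_A = 0.27 × 0.0245031 = 0.00661582
  π_B·p_B = 0.43 × 0.0302505 = 0.0130077
  π_C·p_C = 0.30 × 0.10488 = 0.031464
Normaliser: 0.00661582 + 0.0130077 + 0.031464 = 0.0510875
So the posterior for Line B is 0.0130077 / 0.0510875 ≈ 0.2546.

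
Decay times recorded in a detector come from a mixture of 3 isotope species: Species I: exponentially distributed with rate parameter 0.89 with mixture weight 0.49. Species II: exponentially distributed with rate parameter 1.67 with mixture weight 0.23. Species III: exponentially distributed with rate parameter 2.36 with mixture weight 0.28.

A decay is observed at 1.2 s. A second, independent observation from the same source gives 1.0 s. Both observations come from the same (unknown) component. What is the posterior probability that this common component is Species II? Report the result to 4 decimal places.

0.2041

Posterior ∝ prior × likelihood, so P(k | x) ∝ w_k f_k(x); normalise over all components.
Since both observations come from the same component, the likelihood for component k is f_k(x₁)·f_k(x₂).
  L_I = [0.89·e^(−0.89·1.2) = 0.89·e^(−1.0680) = 0.305889] × [0.365484] = 0.111797
  L_II = [1.67·e^(−1.67·1.2) = 1.67·e^(−2.0040) = 0.225108] × [0.314373] = 0.0707677
  L_III = [2.36·e^(−2.36·1.2) = 2.36·e^(−2.8320) = 0.138992] × [0.222832] = 0.0309718
Weight by the priors:
  w_I·L_I = 0.49 × 0.111797 = 0.0547807
  w_II·L_II = 0.23 × 0.0707677 = 0.0162766
  w_III·L_III = 0.28 × 0.0309718 = 0.00867212
Normaliser: 0.0547807 + 0.0162766 + 0.00867212 = 0.0797294
P(Species II | x) ≈ 0.2041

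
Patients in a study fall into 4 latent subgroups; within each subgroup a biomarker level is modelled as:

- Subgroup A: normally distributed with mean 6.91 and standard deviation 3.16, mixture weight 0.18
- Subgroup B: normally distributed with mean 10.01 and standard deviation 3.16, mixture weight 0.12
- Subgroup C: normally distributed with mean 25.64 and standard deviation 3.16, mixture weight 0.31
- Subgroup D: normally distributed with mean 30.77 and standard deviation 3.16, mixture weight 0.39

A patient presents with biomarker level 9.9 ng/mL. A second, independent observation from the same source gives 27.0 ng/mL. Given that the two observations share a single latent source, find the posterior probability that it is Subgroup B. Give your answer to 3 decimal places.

0.052

Apply Bayes' rule: the posterior for each component is proportional to its prior times its likelihood at x.
Since both observations come from the same component, the likelihood for component k is f_k(x₁)·f_k(x₂).
  L_A = [(1/(3.16·√(2π)))·exp(−(9.9−6.91)²/(2·3.16²)) = 0.126248·exp(-0.44765) = 0.0806884] × [2.11031e-10] = 1.70277e-11
  L_B = [(1/(3.16·√(2π)))·exp(−(9.9−10.01)²/(2·3.16²)) = 0.126248·exp(-0.00061) = 0.126171] × [6.66821e-08] = 8.41336e-09
  L_C = [(1/(3.16·√(2π)))·exp(−(9.9−25.64)²/(2·3.16²)) = 0.126248·exp(-12.40524) = 5.17242e-07] × [0.11508] = 5.95245e-08
  L_D = [(1/(3.16·√(2π)))·exp(−(9.9−30.77)²/(2·3.16²)) = 0.126248·exp(-21.80925) = 4.26173e-11] × [0.0619653] = 2.64079e-12
Prior × likelihood for each component:
  π_A·L_A = 0.18 × 1.70277e-11 = 3.06499e-12
  π_B·L_B = 0.12 × 8.41336e-09 = 1.0096e-09
  π_C·L_C = 0.31 × 5.95245e-08 = 1.84526e-08
  π_D·L_D = 0.39 × 2.64079e-12 = 1.02991e-12
Denominator: 3.06499e-12 + 1.0096e-09 + 1.84526e-08 + 1.02991e-12 = 1.94663e-08
So the posterior for Subgroup B is 1.0096e-09 / 1.94663e-08 ≈ 0.052.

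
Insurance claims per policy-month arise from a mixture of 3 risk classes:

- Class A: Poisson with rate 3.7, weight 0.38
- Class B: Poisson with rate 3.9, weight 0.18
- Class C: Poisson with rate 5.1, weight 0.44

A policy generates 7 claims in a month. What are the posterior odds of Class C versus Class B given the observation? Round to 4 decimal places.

4.8147

The posterior odds equal the prior odds times the likelihood ratio: (π_i/π_j)·(f_i(x)/f_j(x)).
Poisson probabilities:
  L_A = e^(−3.7)·3.7^7/7! = 0.0465685
  L_B = e^(−3.9)·3.9^7/7! = 0.0551154
  L_C = e^(−5.1)·5.1^7/7! = 0.108557
Posterior odds = (π_C·L_C) / (π_B·L_B) = (0.44·0.108557) / (0.18·0.0551154) = 0.0477652 / 0.00992078 ≈ 4.8147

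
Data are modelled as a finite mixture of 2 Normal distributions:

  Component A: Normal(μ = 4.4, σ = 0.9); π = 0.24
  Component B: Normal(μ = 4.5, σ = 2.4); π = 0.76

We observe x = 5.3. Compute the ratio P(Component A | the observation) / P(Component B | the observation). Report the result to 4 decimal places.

0.5399

The posterior odds equal the prior odds times the likelihood ratio: (P(Z=i)/P(Z=j))·(f_i(x)/f_j(x)).
Component likelihoods at x = 5.3:
  L_A = 0.268856
  L_B = 0.157243
Posterior odds = (P(Z=A)·L_A) / (P(Z=B)·L_B) = (0.24·0.268856) / (0.76·0.157243) = 0.0645255 / 0.119505 ≈ 0.5399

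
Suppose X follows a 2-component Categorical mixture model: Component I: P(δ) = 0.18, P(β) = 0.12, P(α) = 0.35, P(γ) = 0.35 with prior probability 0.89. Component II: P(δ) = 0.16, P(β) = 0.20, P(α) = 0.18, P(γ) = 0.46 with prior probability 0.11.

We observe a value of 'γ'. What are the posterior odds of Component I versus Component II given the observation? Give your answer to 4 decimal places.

6.1561

Only the two components matter; the odds are (π_i f_i(x)) / (π_j f_j(x)).
Component likelihoods at x = 'γ':
  p_I = P(γ | comp) = 0.35
  p_II = P(γ | comp) = 0.46
0.3115 / 0.0506 ≈ 6.1561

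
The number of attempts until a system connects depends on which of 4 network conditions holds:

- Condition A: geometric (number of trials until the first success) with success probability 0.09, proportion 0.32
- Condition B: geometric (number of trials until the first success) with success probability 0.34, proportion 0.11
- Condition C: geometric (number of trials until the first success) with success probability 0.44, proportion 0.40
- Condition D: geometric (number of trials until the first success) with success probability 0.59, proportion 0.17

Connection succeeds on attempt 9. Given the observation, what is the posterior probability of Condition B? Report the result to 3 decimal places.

Posterior ∝ prior × likelihood, so P(k | x) ∝ π_k f_k(x); normalise over all components.
Component likelihoods at x = 9:
  p_A = 0.0423227
  p_B = 0.0122414
  p_C = 0.00425556
  p_D = 0.000471111
Multiply by the mixture weights:
  π_A·p_A = 0.32 × 0.0423227 = 0.0135433
  π_B·p_B = 0.11 × 0.0122414 = 0.00134655
  π_C·p_C = 0.40 × 0.00425556 = 0.00170222
  π_D·p_D = 0.17 × 0.000471111 = 8.00888e-05
Sum: 0.0135433 + 0.00134655 + 0.00170222 + 8.00888e-05 = 0.0166721
P(Condition B | the observation) ≈ 0.081

0.081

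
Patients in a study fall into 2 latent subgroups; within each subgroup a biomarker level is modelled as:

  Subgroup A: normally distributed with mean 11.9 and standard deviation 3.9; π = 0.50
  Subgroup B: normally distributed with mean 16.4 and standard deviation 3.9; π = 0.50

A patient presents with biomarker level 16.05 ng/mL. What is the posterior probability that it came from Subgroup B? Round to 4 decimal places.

0.6369

The responsibility of component k is w_k f_k(x) divided by Σ_j w_j f_j(x).
Component likelihoods at x = 16.05 ng/mL:
  L_A = (1/(3.9·√(2π)))·exp(−(16.05−11.9)²/(2·3.9²)) = 0.102293·exp(-0.56616) = 0.058072
  L_B = (1/(3.9·√(2π)))·exp(−(16.05−16.4)²/(2·3.9²)) = 0.102293·exp(-0.00403) = 0.101882
Unnormalised posteriors:
  w_A·L_A = 0.50 × 0.058072 = 0.029036
  w_B·L_B = 0.50 × 0.101882 = 0.0509409
Marginal: 0.029036 + 0.0509409 = 0.0799769
So the posterior for Subgroup B is 0.0509409 / 0.0799769 ≈ 0.6369.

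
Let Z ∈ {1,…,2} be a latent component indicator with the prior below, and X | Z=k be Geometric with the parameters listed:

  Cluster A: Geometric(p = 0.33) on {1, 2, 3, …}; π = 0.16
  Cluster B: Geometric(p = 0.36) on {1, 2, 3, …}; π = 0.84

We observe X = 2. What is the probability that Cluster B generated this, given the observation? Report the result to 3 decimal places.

P(component k | x) = P(Z=k)·f_k(x) / marginal(x), where marginal(x) = Σ_j P(Z=j)·f_j(x).
Evaluate each component's likelihood at the observed value:
  p_A = 0.2211
  p_B = 0.2304
Unnormalised posteriors:
  P(Z=A)·p_A = 0.16 × 0.2211 = 0.035376
  P(Z=B)·p_B = 0.84 × 0.2304 = 0.193536
Denominator: 0.035376 + 0.193536 = 0.228912
Responsibility of Cluster B: 0.193536 / 0.228912 ≈ 0.845

0.845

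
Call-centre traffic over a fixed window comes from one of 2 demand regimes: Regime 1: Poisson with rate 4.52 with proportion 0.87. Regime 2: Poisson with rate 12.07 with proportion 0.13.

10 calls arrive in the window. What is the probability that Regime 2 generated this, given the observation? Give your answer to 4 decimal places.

0.5917

Posterior ∝ prior × likelihood, so P(k | x) ∝ π_k f_k(x); normalise over all components.
Evaluate each component's likelihood at the observed value:
  f_1 = e^(−4.52)·4.52^10/10! = 0.010681
  f_2 = e^(−12.07)·12.07^10/10! = 0.103604
Prior × likelihood for each component:
  π_1·f_1 = 0.87 × 0.010681 = 0.00929243
  π_2·f_2 = 0.13 × 0.103604 = 0.0134685
Evidence: 0.00929243 + 0.0134685 = 0.0227609
So the posterior for Regime 2 is 0.0134685 / 0.0227609 ≈ 0.5917.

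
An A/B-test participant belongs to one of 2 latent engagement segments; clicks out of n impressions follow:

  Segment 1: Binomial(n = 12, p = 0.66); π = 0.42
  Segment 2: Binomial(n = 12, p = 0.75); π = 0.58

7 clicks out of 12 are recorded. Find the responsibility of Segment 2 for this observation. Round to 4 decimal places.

Apply Bayes' rule: the posterior for each component is proportional to its prior times its likelihood at x.
Evaluate each component's likelihood at the observed value:
  f_1 = C(12,7)·0.66^7·0.34^5 = 792·0.0545516·0.00454354 = 0.196303
  f_2 = C(12,7)·0.75^7·0.25^5 = 792·0.133484·0.000976562 = 0.103241
Weight by the priors:
  w_1·f_1 = 0.42 × 0.196303 = 0.0824473
  w_2·f_2 = 0.58 × 0.103241 = 0.05988
Marginal: 0.0824473 + 0.05988 = 0.142327
P(Segment 2 | data) = 0.05988 / 0.142327 ≈ 0.4207

0.4207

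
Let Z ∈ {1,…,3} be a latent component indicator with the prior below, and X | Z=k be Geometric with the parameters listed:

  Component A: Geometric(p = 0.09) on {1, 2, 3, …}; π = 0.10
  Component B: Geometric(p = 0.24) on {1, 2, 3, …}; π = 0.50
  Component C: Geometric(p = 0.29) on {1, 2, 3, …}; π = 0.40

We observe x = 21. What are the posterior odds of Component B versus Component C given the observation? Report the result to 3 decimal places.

4.035

Since P(k|x) ∝ P(Z=k) f_k(x), the posterior odds are P(Z=i) f_i(x) / (P(Z=j) f_j(x)).
Evaluate each component's likelihood at the observed value:
  f_A = 0.013648
  f_B = 0.000991935
  f_C = 0.000307302
Odds = (0.50/0.40) × (0.000991935/0.000307302) = 1.25 × 3.22789 ≈ 4.035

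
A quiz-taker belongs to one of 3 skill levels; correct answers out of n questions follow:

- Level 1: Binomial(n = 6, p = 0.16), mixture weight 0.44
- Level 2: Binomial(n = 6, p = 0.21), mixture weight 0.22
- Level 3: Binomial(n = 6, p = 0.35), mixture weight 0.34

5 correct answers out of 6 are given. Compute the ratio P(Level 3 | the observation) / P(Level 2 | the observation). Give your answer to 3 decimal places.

Posterior odds = (P(Z=i) f_i(x)) / (P(Z=j) f_j(x)); the normalising sum cancels.
Binomial probabilities:
  p_1 = C(6,5)·0.16^5·0.84^1 = 6·0.000104858·0.84 = 0.000528482
  p_2 = C(6,5)·0.21^5·0.79^1 = 6·0.00040841·0.79 = 0.00193586
  p_3 = C(6,5)·0.35^5·0.65^1 = 6·0.00525219·0.65 = 0.0204835
Odds = (0.34/0.22) × (0.0204835/0.00193586) = 1.54545 × 10.5811 ≈ 16.353

16.353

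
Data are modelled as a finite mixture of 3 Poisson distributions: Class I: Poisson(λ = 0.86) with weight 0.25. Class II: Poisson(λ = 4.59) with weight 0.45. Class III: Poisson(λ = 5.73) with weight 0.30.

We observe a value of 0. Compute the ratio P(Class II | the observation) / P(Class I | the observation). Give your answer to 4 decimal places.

Since P(k|x) ∝ π_k f_k(x), the posterior odds are π_i f_i(x) / (π_j f_j(x)).
Component likelihoods at x = 0:
  f_I = 0.423162
  f_II = 0.0101529
  f_III = 0.00324708
Odds = (0.45/0.25) × (0.0101529/0.423162) = 1.8 × 0.0239928 ≈ 0.0432

0.0432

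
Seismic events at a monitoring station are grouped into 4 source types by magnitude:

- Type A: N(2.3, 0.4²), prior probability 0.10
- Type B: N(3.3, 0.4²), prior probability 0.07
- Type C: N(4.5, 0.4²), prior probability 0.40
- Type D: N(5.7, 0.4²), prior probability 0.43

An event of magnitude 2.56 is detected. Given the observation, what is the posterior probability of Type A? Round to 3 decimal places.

Apply Bayes' rule: the posterior for each component is proportional to its prior times its likelihood at x.
Component likelihoods at x = 2.56:
  p_A = (1/(0.4·√(2π)))·exp(−(2.56−2.3)²/(2·0.4²)) = 0.997356·exp(-0.21125) = 0.807431
  p_B = (1/(0.4·√(2π)))·exp(−(2.56−3.3)²/(2·0.4²)) = 0.997356·exp(-1.71125) = 0.180162
  p_C = (1/(0.4·√(2π)))·exp(−(2.56−4.5)²/(2·0.4²)) = 0.997356·exp(-11.76125) = 7.78044e-06
  p_D = (1/(0.4·√(2π)))·exp(−(2.56−5.7)²/(2·0.4²)) = 0.997356·exp(-30.81125) = 4.14662e-14
Weight by the priors:
  π_A·p_A = 0.10 × 0.807431 = 0.0807431
  π_B·p_B = 0.07 × 0.180162 = 0.0126114
  π_C·p_C = 0.40 × 7.78044e-06 = 3.11218e-06
  π_D·p_D = 0.43 × 4.14662e-14 = 1.78305e-14
Denominator: 0.0807431 + 0.0126114 + 3.11218e-06 + 1.78305e-14 = 0.0933576
So the posterior for Type A is 0.0807431 / 0.0933576 ≈ 0.865.

0.865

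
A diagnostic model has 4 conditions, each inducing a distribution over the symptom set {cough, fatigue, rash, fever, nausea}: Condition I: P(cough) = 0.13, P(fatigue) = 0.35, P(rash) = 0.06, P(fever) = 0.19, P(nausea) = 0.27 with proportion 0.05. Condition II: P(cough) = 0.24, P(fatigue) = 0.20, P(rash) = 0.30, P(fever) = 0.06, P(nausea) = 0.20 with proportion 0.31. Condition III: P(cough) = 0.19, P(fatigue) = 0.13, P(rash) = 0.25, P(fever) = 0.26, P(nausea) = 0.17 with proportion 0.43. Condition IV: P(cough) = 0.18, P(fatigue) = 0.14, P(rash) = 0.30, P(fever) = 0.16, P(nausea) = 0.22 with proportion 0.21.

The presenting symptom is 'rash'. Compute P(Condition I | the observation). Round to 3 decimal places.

The responsibility of component k is P(Z=k) f_k(x) divided by Σ_j P(Z=j) f_j(x).
Evaluate each component's likelihood at the observed value:
  f_I = 0.06
  f_II = 0.3
  f_III = 0.25
  f_IV = 0.3
Unnormalised posteriors:
  P(Z=I)·f_I = 0.05 × 0.06 = 0.003
  P(Z=II)·f_II = 0.31 × 0.3 = 0.093
  P(Z=III)·f_III = 0.43 × 0.25 = 0.1075
  P(Z=IV)·f_IV = 0.21 × 0.3 = 0.063
Marginal: 0.003 + 0.093 + 0.1075 + 0.063 = 0.2665
So the posterior for Condition I is 0.003 / 0.2665 ≈ 0.011.

0.011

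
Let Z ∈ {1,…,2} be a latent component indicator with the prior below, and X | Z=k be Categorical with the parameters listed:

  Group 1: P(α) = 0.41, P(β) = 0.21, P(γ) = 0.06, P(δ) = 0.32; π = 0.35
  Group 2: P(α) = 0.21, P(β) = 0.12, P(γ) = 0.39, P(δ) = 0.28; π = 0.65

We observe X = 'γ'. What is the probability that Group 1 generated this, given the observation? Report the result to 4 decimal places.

0.0765

Posterior ∝ prior × likelihood, so P(k | x) ∝ P(Z=k) f_k(x); normalise over all components.
Categorical probabilities:
  L_1 = P(γ | comp) = 0.06
  L_2 = P(γ | comp) = 0.39
Weight by the priors:
  P(Z=1)·L_1 = 0.35 × 0.06 = 0.021
  P(Z=2)·L_2 = 0.65 × 0.39 = 0.2535
Normaliser: 0.021 + 0.2535 = 0.2745
P(Group 1 | the observation) ≈ 0.0765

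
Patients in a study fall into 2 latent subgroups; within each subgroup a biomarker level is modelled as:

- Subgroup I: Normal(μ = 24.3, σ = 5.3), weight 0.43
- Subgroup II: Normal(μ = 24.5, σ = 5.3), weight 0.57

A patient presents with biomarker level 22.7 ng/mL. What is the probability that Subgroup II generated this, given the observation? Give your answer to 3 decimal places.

0.567

P(component k | x) = w_k·f_k(x) / marginal(x), where marginal(x) = Σ_j w_j·f_j(x).
Normal densities:
  f_I = (1/(5.3·√(2π)))·exp(−(22.7−24.3)²/(2·5.3²)) = 0.075272·exp(-0.04557) = 0.0719191
  f_II = (1/(5.3·√(2π)))·exp(−(22.7−24.5)²/(2·5.3²)) = 0.075272·exp(-0.05767) = 0.0710539
Unnormalised posteriors:
  w_I·f_I = 0.43 × 0.0719191 = 0.0309252
  w_II·f_II = 0.57 × 0.0710539 = 0.0405007
Sum: 0.0309252 + 0.0405007 = 0.0714259
P(Subgroup II | the observation) ≈ 0.567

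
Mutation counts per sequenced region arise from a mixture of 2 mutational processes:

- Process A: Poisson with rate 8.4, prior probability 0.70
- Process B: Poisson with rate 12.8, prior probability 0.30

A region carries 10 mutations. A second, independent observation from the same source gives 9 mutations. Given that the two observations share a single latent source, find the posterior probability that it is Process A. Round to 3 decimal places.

The responsibility of component k is w_k f_k(x) divided by Σ_j w_j f_j(x).
Since both observations come from the same component, the likelihood for component k is f_k(x₁)·f_k(x₂).
  f_A = [e^(−8.4)·8.4^10/10! = 0.108382] × [0.129026] = 0.0139841
  f_B = [e^(−12.8)·12.8^10/10! = 0.0898188] × [0.0701709] = 0.00630267
Weight by the priors:
  w_A·f_A = 0.70 × 0.0139841 = 0.00978884
  w_B·f_B = 0.30 × 0.00630267 = 0.0018908
Evidence: 0.00978884 + 0.0018908 = 0.0116796
P(Process A | data) = 0.00978884 / 0.0116796 ≈ 0.838

0.838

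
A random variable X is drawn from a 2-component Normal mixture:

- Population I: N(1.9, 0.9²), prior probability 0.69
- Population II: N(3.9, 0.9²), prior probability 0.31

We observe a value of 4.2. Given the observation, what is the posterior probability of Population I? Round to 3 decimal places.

Posterior ∝ prior × likelihood, so P(k | x) ∝ π_k f_k(x); normalise over all components.
Evaluate each component's likelihood at the observed value:
  p_I = (1/(0.9·√(2π)))·exp(−(4.2−1.9)²/(2·0.9²)) = 0.443269·exp(-3.26543) = 0.0169242
  p_II = (1/(0.9·√(2π)))·exp(−(4.2−3.9)²/(2·0.9²)) = 0.443269·exp(-0.05556) = 0.419315
Unnormalised posteriors:
  π_I·p_I = 0.69 × 0.0169242 = 0.0116777
  π_II·p_II = 0.31 × 0.419315 = 0.129988
Sum: 0.0116777 + 0.129988 = 0.141665
Responsibility of Population I: 0.0116777 / 0.141665 ≈ 0.082

0.082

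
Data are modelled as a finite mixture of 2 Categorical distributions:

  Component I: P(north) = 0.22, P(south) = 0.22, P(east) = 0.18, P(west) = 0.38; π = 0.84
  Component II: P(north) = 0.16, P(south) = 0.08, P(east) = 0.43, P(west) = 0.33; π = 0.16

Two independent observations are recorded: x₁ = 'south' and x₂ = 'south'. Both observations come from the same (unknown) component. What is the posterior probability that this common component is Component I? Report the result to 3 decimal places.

P(component k | x) = P(Z=k)·f_k(x) / marginal(x), where marginal(x) = Σ_j P(Z=j)·f_j(x).
Since both observations come from the same component, the likelihood for component k is f_k(x₁)·f_k(x₂).
  f_I = [P(south | comp) = 0.22] × [0.22] = 0.0484
  f_II = [P(south | comp) = 0.08] × [0.08] = 0.0064
Weight by the priors:
  P(Z=I)·f_I = 0.84 × 0.0484 = 0.040656
  P(Z=II)·f_II = 0.16 × 0.0064 = 0.001024
Marginal: 0.040656 + 0.001024 = 0.04168
P(Component I | x₁, x₂) ≈ 0.975

0.975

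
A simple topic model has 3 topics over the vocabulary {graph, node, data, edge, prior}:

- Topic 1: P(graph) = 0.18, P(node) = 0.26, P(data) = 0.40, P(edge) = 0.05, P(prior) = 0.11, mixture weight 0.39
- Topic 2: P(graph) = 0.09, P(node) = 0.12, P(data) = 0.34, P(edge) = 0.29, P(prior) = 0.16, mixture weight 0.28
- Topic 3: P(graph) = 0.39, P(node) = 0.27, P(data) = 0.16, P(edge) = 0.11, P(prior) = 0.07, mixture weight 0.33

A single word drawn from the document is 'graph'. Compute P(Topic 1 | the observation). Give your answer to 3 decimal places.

0.313

Apply Bayes' rule: the posterior for each component is proportional to its prior times its likelihood at x.
Categorical probabilities:
  f_1 = P(graph | comp) = 0.18
  f_2 = P(graph | comp) = 0.09
  f_3 = P(graph | comp) = 0.39
Multiply by the mixture weights:
  π_1·f_1 = 0.39 × 0.18 = 0.0702
  π_2·f_2 = 0.28 × 0.09 = 0.0252
  π_3·f_3 = 0.33 × 0.39 = 0.1287
Sum: 0.0702 + 0.0252 + 0.1287 = 0.2241
Responsibility of Topic 1: 0.0702 / 0.2241 ≈ 0.313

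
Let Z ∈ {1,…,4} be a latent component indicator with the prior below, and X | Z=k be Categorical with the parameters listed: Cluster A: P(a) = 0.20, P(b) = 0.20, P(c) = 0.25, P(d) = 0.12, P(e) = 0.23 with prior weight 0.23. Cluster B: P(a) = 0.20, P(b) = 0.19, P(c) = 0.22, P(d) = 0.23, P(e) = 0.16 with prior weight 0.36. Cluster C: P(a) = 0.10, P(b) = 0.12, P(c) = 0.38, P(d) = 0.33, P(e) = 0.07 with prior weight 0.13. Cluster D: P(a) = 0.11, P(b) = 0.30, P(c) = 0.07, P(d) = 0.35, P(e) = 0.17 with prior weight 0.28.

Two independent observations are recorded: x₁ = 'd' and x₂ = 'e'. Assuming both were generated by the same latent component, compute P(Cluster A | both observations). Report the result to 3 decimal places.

By Bayes' theorem, P(k | x) = π_k f_k(x) / Σ_j π_j f_j(x).
Since both observations come from the same component, the likelihood for component k is f_k(x₁)·f_k(x₂).
  f_A = [0.12] × [0.23] = 0.0276
  f_B = [0.23] × [0.16] = 0.0368
  f_C = [0.33] × [0.07] = 0.0231
  f_D = [0.35] × [0.17] = 0.0595
Prior × likelihood for each component:
  π_A·f_A = 0.23 × 0.0276 = 0.006348
  π_B·f_B = 0.36 × 0.0368 = 0.013248
  π_C·f_C = 0.13 × 0.0231 = 0.003003
  π_D·f_D = 0.28 × 0.0595 = 0.01666
Evidence: 0.006348 + 0.013248 + 0.003003 + 0.01666 = 0.039259
Responsibility of Cluster A: 0.006348 / 0.039259 ≈ 0.162

0.162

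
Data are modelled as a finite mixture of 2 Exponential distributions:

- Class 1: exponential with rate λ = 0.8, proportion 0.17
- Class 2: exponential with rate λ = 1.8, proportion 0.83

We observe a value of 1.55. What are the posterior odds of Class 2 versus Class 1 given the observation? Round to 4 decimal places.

Posterior odds = (π_i f_i(x)) / (π_j f_j(x)); the normalising sum cancels.
Exponential densities:
  L_1 = 0.8·e^(−0.8·1.55) = 0.8·e^(−1.2400) = 0.231507
  L_2 = 1.8·e^(−1.8·1.55) = 1.8·e^(−2.7900) = 0.110558
Odds = (0.83/0.17) × (0.110558/0.231507) = 4.88235 × 0.477558 ≈ 2.3316

2.3316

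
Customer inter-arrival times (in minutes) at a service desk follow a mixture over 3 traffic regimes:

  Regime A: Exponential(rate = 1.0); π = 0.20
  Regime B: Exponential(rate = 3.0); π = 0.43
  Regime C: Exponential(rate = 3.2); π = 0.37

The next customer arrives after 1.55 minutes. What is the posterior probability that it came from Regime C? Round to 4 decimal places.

Posterior ∝ prior × likelihood, so P(k | x) ∝ π_k f_k(x); normalise over all components.
Evaluate each component's likelihood at the observed value:
  L_A = 1.0·e^(−1.0·1.55) = 1.0·e^(−1.5500) = 0.212248
  L_B = 3.0·e^(−3.0·1.55) = 3.0·e^(−4.6500) = 0.0286848
  L_C = 3.2·e^(−3.2·1.55) = 3.2·e^(−4.9600) = 0.0224414
Weight by the priors:
  π_A·L_A = 0.20 × 0.212248 = 0.0424496
  π_B·L_B = 0.43 × 0.0286848 = 0.0123345
  π_C·L_C = 0.37 × 0.0224414 = 0.00830331
Normaliser: 0.0424496 + 0.0123345 + 0.00830331 = 0.0630874
Responsibility of Regime C: 0.00830331 / 0.0630874 ≈ 0.1316

0.1316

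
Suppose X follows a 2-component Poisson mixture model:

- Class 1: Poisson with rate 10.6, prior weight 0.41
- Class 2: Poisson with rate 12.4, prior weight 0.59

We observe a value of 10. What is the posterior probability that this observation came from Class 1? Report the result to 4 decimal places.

The responsibility of component k is w_k f_k(x) divided by Σ_j w_j f_j(x).
Component likelihoods at x = 10:
  f_1 = 0.122963
  f_2 = 0.0975444
Prior × likelihood for each component:
  w_1·f_1 = 0.41 × 0.122963 = 0.0504148
  w_2·f_2 = 0.59 × 0.0975444 = 0.0575512
Normaliser: 0.0504148 + 0.0575512 = 0.107966
P(Class 1 | x) = 0.0504148 / 0.107966 ≈ 0.4670

0.4670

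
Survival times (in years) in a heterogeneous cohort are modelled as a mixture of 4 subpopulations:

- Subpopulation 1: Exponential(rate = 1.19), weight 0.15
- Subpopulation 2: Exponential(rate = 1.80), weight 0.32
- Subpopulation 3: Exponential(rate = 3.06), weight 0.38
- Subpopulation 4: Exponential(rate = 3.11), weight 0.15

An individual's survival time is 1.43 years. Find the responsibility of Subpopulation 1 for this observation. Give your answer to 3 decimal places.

0.337

The responsibility of component k is w_k f_k(x) divided by Σ_j w_j f_j(x).
Component likelihoods at x = 1.43 years:
  p_1 = 0.217024
  p_2 = 0.137214
  p_3 = 0.0384889
  p_4 = 0.0364185
Weight by the priors:
  w_1·p_1 = 0.15 × 0.217024 = 0.0325536
  w_2·p_2 = 0.32 × 0.137214 = 0.0439085
  w_3·p_3 = 0.38 × 0.0384889 = 0.0146258
  w_4·p_4 = 0.15 × 0.0364185 = 0.00546278
Sum: 0.0325536 + 0.0439085 + 0.0146258 + 0.00546278 = 0.0965507
So the posterior for Subpopulation 1 is 0.0325536 / 0.0965507 ≈ 0.337.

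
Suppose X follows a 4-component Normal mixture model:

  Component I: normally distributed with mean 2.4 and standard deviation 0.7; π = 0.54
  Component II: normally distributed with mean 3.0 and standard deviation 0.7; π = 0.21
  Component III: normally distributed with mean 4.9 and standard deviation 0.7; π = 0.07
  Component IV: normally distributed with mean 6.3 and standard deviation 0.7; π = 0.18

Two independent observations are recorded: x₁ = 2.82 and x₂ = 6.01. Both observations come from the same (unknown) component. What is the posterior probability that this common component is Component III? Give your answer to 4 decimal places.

P(component k | x) = w_k·f_k(x) / marginal(x), where marginal(x) = Σ_j w_j·f_j(x).
Since both observations come from the same component, the likelihood for component k is f_k(x₁)·f_k(x₂).
  p_I = [0.476035] × [9.56175e-07] = 4.55173e-07
  p_II = [0.551383] × [5.50503e-05] = 3.03538e-05
  p_III = [0.00689501] × [0.162105] = 0.00111772
  p_IV = [2.44904e-06] × [0.523049] = 1.28097e-06
Unnormalised posteriors:
  w_I·p_I = 0.54 × 4.55173e-07 = 2.45793e-07
  w_II·p_II = 0.21 × 3.03538e-05 = 6.3743e-06
  w_III·p_III = 0.07 × 0.00111772 = 7.82403e-05
  w_IV·p_IV = 0.18 × 1.28097e-06 = 2.30574e-07
Marginal: 2.45793e-07 + 6.3743e-06 + 7.82403e-05 + 2.30574e-07 = 8.50909e-05
So the posterior for Component III is 7.82403e-05 / 8.50909e-05 ≈ 0.9195.

0.9195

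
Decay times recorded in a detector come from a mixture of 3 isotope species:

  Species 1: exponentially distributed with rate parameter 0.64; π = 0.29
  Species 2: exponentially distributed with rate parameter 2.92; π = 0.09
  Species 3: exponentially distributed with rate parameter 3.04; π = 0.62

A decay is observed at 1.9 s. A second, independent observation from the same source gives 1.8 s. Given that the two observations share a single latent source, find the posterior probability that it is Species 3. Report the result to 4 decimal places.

0.0067

Apply Bayes' rule: the posterior for each component is proportional to its prior times its likelihood at x.
Since both observations come from the same component, the likelihood for component k is f_k(x₁)·f_k(x₂).
  p_1 = [0.189705] × [0.202243] = 0.0383664
  p_2 = [0.0113741] × [0.0152311] = 0.00017324
  p_3 = [0.00942733] × [0.0127766] = 0.000120449
Unnormalised posteriors:
  π_1·p_1 = 0.29 × 0.0383664 = 0.0111262
  π_2·p_2 = 0.09 × 0.00017324 = 1.55916e-05
  π_3·p_3 = 0.62 × 0.000120449 = 7.46783e-05
Normaliser: 0.0111262 + 1.55916e-05 + 7.46783e-05 = 0.0112165
Responsibility of Species 3: 7.46783e-05 / 0.0112165 ≈ 0.0067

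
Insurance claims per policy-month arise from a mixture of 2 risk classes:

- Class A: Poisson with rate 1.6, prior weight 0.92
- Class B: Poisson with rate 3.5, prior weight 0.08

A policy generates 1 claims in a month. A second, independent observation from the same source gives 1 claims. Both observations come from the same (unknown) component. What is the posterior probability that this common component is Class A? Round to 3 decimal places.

Apply Bayes' rule: the posterior for each component is proportional to its prior times its likelihood at x.
Since both observations come from the same component, the likelihood for component k is f_k(x₁)·f_k(x₂).
  p_A = [e^(−1.6)·1.6^1/1! = 0.323034] × [0.323034] = 0.104351
  p_B = [e^(−3.5)·3.5^1/1! = 0.105691] × [0.105691] = 0.0111706
Unnormalised posteriors:
  π_A·p_A = 0.92 × 0.104351 = 0.0960031
  π_B·p_B = 0.08 × 0.0111706 = 0.000893644
Evidence: 0.0960031 + 0.000893644 = 0.0968968
P(Class A | x₁,x₂) ≈ 0.991

0.991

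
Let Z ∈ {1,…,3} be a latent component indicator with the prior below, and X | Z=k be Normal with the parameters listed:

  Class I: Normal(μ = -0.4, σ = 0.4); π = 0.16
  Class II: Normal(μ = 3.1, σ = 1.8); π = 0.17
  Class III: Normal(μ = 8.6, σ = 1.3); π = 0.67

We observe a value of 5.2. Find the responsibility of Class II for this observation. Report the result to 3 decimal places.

0.739

Apply Bayes' rule: the posterior for each component is proportional to its prior times its likelihood at x.
Evaluate each component's likelihood at the observed value:
  p_I = (1/(0.4·√(2π)))·exp(−(5.2−-0.4)²/(2·0.4²)) = 0.997356·exp(-98.00000) = 2.74152e-43
  p_II = (1/(1.8·√(2π)))·exp(−(5.2−3.1)²/(2·1.8²)) = 0.221635·exp(-0.68056) = 0.112221
  p_III = (1/(1.3·√(2π)))·exp(−(5.2−8.6)²/(2·1.3²)) = 0.306879·exp(-3.42012) = 0.0100376
Weight by the priors:
  P(Z=I)·p_I = 0.16 × 2.74152e-43 = 4.38643e-44
  P(Z=II)·p_II = 0.17 × 0.112221 = 0.0190777
  P(Z=III)·p_III = 0.67 × 0.0100376 = 0.00672517
Normaliser: 4.38643e-44 + 0.0190777 + 0.00672517 = 0.0258028
P(Class II | x) = 0.0190777 / 0.0258028 ≈ 0.739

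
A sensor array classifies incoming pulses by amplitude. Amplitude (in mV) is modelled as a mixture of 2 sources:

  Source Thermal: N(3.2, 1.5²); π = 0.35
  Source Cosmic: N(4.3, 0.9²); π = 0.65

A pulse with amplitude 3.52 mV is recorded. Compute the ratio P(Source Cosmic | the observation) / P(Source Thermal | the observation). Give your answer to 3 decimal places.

Since P(k|x) ∝ π_k f_k(x), the posterior odds are π_i f_i(x) / (π_j f_j(x)).
Component likelihoods at x = 3.52 mV:
  p_Thermal = (1/(1.5·√(2π)))·exp(−(3.52−3.2)²/(2·1.5²)) = 0.265962·exp(-0.02276) = 0.259978
  p_Cosmic = (1/(0.9·√(2π)))·exp(−(3.52−4.3)²/(2·0.9²)) = 0.443269·exp(-0.37556) = 0.304485
Odds = (0.65/0.35) × (0.304485/0.259978) = 1.85714 × 1.1712 ≈ 2.175

2.175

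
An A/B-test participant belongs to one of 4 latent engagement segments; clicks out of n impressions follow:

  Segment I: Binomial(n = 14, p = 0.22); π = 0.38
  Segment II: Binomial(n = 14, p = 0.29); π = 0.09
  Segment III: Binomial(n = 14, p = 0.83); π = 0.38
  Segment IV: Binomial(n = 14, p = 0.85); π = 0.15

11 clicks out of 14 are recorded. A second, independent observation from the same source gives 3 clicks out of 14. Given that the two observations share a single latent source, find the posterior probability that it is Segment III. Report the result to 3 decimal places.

The responsibility of component k is w_k f_k(x) divided by Σ_j w_j f_j(x).
Since both observations come from the same component, the likelihood for component k is f_k(x₁)·f_k(x₂).
  f_I = [1.00933e-05] × [0.252006] = 2.54358e-06
  f_II = [0.000158948] × [0.205181] = 3.26131e-05
  f_III = [0.230307] × [7.13303e-07] = 1.64279e-07
  f_IV = [0.205581] × [1.93358e-07] = 3.97508e-08
Prior × likelihood for each component:
  w_I·f_I = 0.38 × 2.54358e-06 = 9.66559e-07
  w_II·f_II = 0.09 × 3.26131e-05 = 2.93518e-06
  w_III·f_III = 0.38 × 1.64279e-07 = 6.24259e-08
  w_IV·f_IV = 0.15 × 3.97508e-08 = 5.96261e-09
Normaliser: 9.66559e-07 + 2.93518e-06 + 6.24259e-08 + 5.96261e-09 = 3.97012e-06
P(Segment III | data) ≈ 0.016

0.016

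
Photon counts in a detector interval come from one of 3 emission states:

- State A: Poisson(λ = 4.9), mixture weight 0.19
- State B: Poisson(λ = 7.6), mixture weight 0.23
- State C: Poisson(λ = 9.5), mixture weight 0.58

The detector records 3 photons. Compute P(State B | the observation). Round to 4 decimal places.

0.1988

Apply Bayes' rule: the posterior for each component is proportional to its prior times its likelihood at x.
Component likelihoods at x = 3 photons:
  L_A = e^(−4.9)·4.9^3/3! = 0.146014
  L_B = e^(−7.6)·7.6^3/3! = 0.0366144
  L_C = e^(−9.5)·9.5^3/3! = 0.010696
Weight by the priors:
  w_A·L_A = 0.19 × 0.146014 = 0.0277426
  w_B·L_B = 0.23 × 0.0366144 = 0.0084213
  w_C·L_C = 0.58 × 0.010696 = 0.00620369
Marginal: 0.0277426 + 0.0084213 + 0.00620369 = 0.0423676
P(State B | data) = 0.0084213 / 0.0423676 ≈ 0.1988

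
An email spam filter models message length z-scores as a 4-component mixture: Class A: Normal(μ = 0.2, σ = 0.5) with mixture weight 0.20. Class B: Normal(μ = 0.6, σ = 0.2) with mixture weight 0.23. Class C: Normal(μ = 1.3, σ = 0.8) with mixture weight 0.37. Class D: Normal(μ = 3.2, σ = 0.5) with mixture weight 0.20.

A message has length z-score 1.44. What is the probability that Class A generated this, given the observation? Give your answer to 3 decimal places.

The responsibility of component k is w_k f_k(x) divided by Σ_j w_j f_j(x).
Evaluate each component's likelihood at the observed value:
  L_A = 0.0368466
  L_B = 0.000294715
  L_C = 0.4911
  L_D = 0.00162704
Multiply by the mixture weights:
  w_A·L_A = 0.20 × 0.0368466 = 0.00736932
  w_B·L_B = 0.23 × 0.000294715 = 6.77845e-05
  w_C·L_C = 0.37 × 0.4911 = 0.181707
  w_D·L_D = 0.20 × 0.00162704 = 0.000325408
Evidence: 0.00736932 + 6.77845e-05 + 0.181707 + 0.000325408 = 0.18947
Responsibility of Class A: 0.00736932 / 0.18947 ≈ 0.039

0.039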